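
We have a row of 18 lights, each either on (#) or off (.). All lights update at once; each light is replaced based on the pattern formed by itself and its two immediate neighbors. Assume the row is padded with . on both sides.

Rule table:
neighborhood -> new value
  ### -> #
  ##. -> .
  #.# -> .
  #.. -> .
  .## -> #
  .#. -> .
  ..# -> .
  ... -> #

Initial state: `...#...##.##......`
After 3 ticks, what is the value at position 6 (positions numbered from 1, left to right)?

tick 1: ##...#.#..#..#####
tick 2: #..#.........####.
tick 3: .....#######.###..
position 6 holds #

#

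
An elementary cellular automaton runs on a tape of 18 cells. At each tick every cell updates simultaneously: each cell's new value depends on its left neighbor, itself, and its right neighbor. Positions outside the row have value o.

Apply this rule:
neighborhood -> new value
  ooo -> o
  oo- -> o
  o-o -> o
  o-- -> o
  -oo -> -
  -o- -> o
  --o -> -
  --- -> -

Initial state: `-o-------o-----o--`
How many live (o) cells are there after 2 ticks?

8

ooo------oo----oo-
oooo------oo----oo
count of o: 8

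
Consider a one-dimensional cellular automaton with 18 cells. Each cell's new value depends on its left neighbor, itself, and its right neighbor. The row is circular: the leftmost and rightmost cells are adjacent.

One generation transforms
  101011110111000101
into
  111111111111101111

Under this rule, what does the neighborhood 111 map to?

At position 5 the neighborhood is 111; the next row has 1 there.

1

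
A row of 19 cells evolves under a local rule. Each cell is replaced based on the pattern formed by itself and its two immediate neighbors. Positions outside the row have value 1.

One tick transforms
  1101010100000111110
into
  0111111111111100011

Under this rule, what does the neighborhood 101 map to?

At position 2 the neighborhood is 101; the next row has 1 there.

1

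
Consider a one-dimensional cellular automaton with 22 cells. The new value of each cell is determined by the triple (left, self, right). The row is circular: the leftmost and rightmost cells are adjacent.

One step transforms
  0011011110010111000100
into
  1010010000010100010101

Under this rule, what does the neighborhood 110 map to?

0

At position 3 the neighborhood is 110; the next row has 0 there.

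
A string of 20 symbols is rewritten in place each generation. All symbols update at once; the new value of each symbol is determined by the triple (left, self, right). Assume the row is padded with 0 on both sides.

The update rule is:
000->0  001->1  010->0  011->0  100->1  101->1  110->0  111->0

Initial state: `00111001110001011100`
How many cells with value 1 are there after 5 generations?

01000110001010100010
10101001010101010101
01010110101010101010
10101001010101010101  (repeats generation 2; period 2)
generation 5: 01010110101010101010
count of 1: 10

10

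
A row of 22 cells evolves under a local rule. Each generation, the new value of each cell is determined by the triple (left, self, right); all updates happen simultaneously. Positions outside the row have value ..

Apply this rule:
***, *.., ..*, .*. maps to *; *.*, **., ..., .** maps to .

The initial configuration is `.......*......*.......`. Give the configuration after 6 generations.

......***....***......
.....*.*.*..*.*.*.....
....**.*.****.*.**....
...*...*..**..*...*...
..***.****..****.***..
.*.*...**.**.**...*.*.

.*.*...**.**.**...*.*.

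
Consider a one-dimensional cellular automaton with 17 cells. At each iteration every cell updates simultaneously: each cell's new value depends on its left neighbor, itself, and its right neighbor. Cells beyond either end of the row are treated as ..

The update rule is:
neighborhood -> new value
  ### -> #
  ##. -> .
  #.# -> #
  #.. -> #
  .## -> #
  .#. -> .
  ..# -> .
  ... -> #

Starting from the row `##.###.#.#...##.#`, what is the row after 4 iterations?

.#.#.#.##.#.#.#.#

iteration 1: #.###.#.#.##.#.#.
iteration 2: .###.#.#.##.#.#.#
iteration 3: .##.#.#.##.#.#.#.
iteration 4: .#.#.#.##.#.#.#.#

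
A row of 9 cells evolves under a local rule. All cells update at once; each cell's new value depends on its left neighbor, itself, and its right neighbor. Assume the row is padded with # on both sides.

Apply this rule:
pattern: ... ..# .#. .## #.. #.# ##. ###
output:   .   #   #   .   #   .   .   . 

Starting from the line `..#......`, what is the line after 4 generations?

.##......

####....#
....#..#.
#..#####.
.##......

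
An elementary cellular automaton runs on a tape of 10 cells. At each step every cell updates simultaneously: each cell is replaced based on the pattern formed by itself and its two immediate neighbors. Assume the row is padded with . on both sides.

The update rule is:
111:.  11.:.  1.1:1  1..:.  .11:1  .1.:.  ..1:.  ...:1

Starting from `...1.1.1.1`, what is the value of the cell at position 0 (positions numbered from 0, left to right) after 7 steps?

11..1.1.1.
1....1.1..
..11..1..1
1.1.......
.1..111111
....1.....
111...1111
position 0 holds 1

1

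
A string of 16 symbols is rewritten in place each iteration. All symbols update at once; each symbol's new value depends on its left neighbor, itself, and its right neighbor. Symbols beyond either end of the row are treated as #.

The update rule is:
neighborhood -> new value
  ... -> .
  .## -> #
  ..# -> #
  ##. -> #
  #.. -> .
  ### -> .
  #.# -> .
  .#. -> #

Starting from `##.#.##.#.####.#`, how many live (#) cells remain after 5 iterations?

9

.#.#.##.#.#..#.#
.#.#.##.#.#.##.#
.#.#.##.#.#.##.#  (fixed point — unchanged through iteration 5)
count of #: 9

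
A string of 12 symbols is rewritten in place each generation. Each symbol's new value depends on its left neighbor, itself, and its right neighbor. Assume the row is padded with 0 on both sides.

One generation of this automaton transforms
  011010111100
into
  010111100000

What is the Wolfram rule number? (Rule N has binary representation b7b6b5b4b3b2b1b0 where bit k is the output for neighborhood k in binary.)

position 7: 111 → 0  (bit 7 = 0)
position 2: 110 → 0  (bit 6 = 0)
position 3: 101 → 1  (bit 5 = 1)
position 10: 100 → 0  (bit 4 = 0)
position 1: 011 → 1  (bit 3 = 1)
position 4: 010 → 1  (bit 2 = 1)
position 0: 001 → 0  (bit 1 = 0)
position 11: 000 → 0  (bit 0 = 0)
bits b7..b0 = 00101100 = 44

44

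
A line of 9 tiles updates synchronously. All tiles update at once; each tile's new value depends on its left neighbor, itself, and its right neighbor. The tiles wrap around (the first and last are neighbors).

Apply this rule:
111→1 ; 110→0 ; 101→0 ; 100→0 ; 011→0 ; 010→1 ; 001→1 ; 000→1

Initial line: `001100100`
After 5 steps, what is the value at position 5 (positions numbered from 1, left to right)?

step 1: 110001101
step 2: 100110000
step 3: 101000111
step 4: 001011011
step 5: 011000000
position 5 holds 0

0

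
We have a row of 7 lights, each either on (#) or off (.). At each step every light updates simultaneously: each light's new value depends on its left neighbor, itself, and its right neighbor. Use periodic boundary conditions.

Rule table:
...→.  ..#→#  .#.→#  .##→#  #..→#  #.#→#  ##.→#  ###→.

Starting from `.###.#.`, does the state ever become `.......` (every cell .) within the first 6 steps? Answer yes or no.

yes

##.####
.###...
##.##..
#######
.......
all cells are . at step 5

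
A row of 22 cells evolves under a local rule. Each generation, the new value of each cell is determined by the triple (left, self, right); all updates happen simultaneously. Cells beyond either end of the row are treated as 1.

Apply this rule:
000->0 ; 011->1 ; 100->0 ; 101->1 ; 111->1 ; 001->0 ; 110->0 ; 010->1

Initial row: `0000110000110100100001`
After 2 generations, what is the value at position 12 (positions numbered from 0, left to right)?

1

generation 1: 0000100000101100100001
generation 2: 0000100000111000100001
position 12 holds 1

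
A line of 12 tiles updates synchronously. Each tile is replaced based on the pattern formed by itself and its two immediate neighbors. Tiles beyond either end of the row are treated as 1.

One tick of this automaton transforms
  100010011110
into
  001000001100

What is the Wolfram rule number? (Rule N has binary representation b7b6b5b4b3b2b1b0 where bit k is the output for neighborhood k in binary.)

position 8: 111 → 1  (bit 7 = 1)
position 0: 110 → 0  (bit 6 = 0)
position 11: 101 → 0  (bit 5 = 0)
position 1: 100 → 0  (bit 4 = 0)
position 7: 011 → 0  (bit 3 = 0)
position 4: 010 → 0  (bit 2 = 0)
position 3: 001 → 0  (bit 1 = 0)
position 2: 000 → 1  (bit 0 = 1)
bits b7..b0 = 10000001 = 129

129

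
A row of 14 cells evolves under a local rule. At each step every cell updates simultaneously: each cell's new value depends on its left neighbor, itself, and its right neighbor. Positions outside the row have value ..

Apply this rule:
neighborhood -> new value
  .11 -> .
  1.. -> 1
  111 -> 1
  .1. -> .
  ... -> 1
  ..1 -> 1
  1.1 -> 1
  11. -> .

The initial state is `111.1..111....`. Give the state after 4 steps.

1.1.1..1.1.11.

.1.1.11.1.1111
1.1.1..1.1.11.
.1.1.11.1.1..1
1.1.1..1.1.11.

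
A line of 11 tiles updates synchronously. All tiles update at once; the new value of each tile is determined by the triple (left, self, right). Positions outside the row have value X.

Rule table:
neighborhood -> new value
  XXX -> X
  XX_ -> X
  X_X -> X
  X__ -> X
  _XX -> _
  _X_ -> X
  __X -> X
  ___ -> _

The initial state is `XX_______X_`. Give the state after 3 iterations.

XXXXX_XXX_X

iteration 1: XXX_____XXX
iteration 2: XXXX___X_XX
iteration 3: XXXXX_XXX_X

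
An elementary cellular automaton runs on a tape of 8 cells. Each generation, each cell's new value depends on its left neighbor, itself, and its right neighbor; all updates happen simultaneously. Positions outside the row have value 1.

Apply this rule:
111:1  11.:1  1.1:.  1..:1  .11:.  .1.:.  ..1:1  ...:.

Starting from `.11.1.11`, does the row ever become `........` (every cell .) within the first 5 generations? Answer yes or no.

generation 1: ..1....1
generation 2: 11.1..1.
generation 3: 11..11..
generation 4: 1111.111
generation 5: 1111..11
generation 5 is 1111..11, still not uniform .

no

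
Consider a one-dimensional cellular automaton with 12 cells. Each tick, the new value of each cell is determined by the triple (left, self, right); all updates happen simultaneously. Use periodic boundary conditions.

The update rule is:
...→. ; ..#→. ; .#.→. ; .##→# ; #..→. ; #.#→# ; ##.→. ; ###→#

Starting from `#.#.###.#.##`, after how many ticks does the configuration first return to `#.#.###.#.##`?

tick 1: .#.###.#.###
tick 2: #.###.#.###.
tick 3: .###.#.###.#
tick 4: ###.#.###.#.
tick 5: ##.#.###.#.#
tick 6: #.#.###.#.##

6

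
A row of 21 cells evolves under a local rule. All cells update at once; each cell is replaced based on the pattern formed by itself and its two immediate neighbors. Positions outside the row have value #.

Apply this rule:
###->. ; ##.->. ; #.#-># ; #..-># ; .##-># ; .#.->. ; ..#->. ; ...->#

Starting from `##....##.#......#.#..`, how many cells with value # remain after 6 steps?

..###.#.#.#####..#.#.
#.#..#.#.##....#..#.#
.#.#..#.##.###..#..##
#.#.#..##.##..#..#.#.
.#.#.#.#.##.#..#..#.#
#.#.#.#.##.#.#..#..##
count of #: 11

11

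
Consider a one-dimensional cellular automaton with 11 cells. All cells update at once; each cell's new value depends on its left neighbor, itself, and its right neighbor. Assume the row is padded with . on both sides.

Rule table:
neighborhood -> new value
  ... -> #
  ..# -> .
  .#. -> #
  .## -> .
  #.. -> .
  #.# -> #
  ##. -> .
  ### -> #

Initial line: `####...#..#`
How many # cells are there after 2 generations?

.##..#.#..#
.....###..#
count of #: 4

4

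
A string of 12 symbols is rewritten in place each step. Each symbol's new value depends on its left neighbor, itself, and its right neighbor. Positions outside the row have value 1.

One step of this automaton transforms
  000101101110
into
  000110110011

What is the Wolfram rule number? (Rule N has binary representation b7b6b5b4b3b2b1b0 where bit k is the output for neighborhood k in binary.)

100

position 9: 111 → 0  (bit 7 = 0)
position 6: 110 → 1  (bit 6 = 1)
position 4: 101 → 1  (bit 5 = 1)
position 0: 100 → 0  (bit 4 = 0)
position 5: 011 → 0  (bit 3 = 0)
position 3: 010 → 1  (bit 2 = 1)
position 2: 001 → 0  (bit 1 = 0)
position 1: 000 → 0  (bit 0 = 0)
bits b7..b0 = 01100100 = 100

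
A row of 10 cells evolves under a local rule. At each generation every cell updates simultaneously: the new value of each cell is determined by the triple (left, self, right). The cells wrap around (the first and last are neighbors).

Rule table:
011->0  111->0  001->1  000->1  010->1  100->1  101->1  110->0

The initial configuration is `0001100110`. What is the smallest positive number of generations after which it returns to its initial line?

generation 1: 1110011001
generation 2: 0001100110

2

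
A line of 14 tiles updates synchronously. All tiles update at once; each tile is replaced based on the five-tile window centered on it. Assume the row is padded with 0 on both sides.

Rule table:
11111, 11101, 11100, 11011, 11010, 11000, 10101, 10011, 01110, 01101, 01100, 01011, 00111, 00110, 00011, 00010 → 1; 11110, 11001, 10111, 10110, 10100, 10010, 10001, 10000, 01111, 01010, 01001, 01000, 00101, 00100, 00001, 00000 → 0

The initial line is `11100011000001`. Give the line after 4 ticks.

11110111100010
10011000110100
00111101111000
01100110001100

01100110001100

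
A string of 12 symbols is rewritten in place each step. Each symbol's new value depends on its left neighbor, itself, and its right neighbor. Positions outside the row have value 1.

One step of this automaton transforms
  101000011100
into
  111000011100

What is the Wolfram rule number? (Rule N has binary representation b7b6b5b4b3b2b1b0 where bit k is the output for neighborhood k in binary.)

position 8: 111 → 1  (bit 7 = 1)
position 0: 110 → 1  (bit 6 = 1)
position 1: 101 → 1  (bit 5 = 1)
position 3: 100 → 0  (bit 4 = 0)
position 7: 011 → 1  (bit 3 = 1)
position 2: 010 → 1  (bit 2 = 1)
position 6: 001 → 0  (bit 1 = 0)
position 4: 000 → 0  (bit 0 = 0)
bits b7..b0 = 11101100 = 236

236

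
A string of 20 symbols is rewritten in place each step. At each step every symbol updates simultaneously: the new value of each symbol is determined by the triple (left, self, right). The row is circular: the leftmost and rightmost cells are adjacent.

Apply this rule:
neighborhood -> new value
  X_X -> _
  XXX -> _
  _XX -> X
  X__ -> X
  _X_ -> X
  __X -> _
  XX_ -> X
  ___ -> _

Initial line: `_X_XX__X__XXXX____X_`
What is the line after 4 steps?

_X_XXX_XX_X__XX___XX
_X_X_X_XX_XX_XXX__XX
_X_X_X_XX_XX_X_XX_XX
_X_X_X_XX_XX_X_XX_XX

_X_X_X_XX_XX_X_XX_XX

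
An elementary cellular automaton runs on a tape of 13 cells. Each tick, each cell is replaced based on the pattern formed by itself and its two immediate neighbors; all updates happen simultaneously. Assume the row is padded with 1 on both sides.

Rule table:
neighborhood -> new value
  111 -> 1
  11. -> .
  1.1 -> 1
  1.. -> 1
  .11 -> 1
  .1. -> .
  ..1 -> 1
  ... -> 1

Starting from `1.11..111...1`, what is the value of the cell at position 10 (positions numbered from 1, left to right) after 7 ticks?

1

tick 1: .11.1111.1111
tick 2: 11.1111.11111
tick 3: 1.1111.111111
tick 4: .1111.1111111
tick 5: 1111.11111111
tick 6: 111.111111111
tick 7: 11.1111111111
position 10 holds 1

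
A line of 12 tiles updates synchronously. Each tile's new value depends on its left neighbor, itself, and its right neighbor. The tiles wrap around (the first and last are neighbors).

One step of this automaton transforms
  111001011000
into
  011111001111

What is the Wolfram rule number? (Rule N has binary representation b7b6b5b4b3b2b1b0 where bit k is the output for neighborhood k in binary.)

215

position 1: 111 → 1  (bit 7 = 1)
position 2: 110 → 1  (bit 6 = 1)
position 6: 101 → 0  (bit 5 = 0)
position 3: 100 → 1  (bit 4 = 1)
position 0: 011 → 0  (bit 3 = 0)
position 5: 010 → 1  (bit 2 = 1)
position 4: 001 → 1  (bit 1 = 1)
position 10: 000 → 1  (bit 0 = 1)
bits b7..b0 = 11010111 = 215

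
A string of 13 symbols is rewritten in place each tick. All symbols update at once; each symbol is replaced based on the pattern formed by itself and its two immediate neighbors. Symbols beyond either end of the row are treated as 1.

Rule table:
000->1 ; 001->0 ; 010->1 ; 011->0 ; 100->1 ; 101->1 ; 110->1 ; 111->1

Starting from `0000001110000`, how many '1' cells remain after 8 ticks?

12

1111100111110
1111110011111
1111111001111
1111111100111
1111111110011
1111111111001
1111111111100
1111111111110
count of 1: 12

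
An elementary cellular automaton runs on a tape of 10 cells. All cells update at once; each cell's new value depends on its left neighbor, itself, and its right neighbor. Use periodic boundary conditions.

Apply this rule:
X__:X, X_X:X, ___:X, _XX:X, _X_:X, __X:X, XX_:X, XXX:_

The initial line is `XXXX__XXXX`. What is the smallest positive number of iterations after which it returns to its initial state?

2

___XXXX___
XXXX__XXXX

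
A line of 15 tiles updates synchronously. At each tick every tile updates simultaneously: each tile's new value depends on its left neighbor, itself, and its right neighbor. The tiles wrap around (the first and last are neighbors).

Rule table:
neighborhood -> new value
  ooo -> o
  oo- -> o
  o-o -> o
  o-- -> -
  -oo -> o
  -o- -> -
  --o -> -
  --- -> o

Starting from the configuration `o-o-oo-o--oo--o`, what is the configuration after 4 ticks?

tick 1: oo-oooo---oo--o
tick 2: ooooooo-o-oo--o
tick 3: oooooooo-ooo--o
tick 4: oooooooooooo--o

oooooooooooo--o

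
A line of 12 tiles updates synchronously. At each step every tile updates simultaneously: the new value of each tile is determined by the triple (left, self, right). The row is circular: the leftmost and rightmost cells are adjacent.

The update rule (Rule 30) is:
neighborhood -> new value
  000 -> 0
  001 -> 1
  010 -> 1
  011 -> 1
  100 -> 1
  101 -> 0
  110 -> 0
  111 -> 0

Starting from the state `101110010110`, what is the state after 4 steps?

101001110100
101111000111
001000101100
011101101010

011101101010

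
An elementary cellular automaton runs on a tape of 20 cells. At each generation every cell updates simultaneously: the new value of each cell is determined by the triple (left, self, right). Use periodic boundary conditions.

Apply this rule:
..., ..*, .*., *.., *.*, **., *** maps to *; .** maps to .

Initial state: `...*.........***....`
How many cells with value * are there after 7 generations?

19

generation 1: *************.******
generation 2: **************.*****
generation 3: ***************.****
generation 4: ****************.***
generation 5: *****************.**
generation 6: ******************.*
generation 7: *******************.
count of *: 19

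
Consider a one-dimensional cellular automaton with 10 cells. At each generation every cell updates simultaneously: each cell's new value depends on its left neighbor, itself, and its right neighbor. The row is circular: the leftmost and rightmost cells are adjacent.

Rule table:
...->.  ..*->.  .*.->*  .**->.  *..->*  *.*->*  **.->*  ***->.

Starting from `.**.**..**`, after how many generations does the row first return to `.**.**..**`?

10

generation 1: *.**.**..*
generation 2: **.**.**..
generation 3: .**.**.**.
generation 4: ..**.**.**
generation 5: *..**.**.*
generation 6: **..**.**.
generation 7: .**..**.**
generation 8: *.**..**.*
generation 9: **.**..**.
generation 10: .**.**..**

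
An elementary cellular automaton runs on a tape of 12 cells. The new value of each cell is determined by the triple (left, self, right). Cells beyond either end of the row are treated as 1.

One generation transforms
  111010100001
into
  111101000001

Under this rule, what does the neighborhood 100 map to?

At position 7 the neighborhood is 100; the next row has 0 there.

0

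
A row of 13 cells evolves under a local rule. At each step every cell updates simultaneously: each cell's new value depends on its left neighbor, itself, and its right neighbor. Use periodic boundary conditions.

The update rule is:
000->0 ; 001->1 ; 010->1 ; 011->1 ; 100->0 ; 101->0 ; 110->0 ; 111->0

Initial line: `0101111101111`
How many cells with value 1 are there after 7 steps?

step 1: 0101000001000
step 2: 1101000011000
step 3: 1001000110001
step 4: 0011001100011
step 5: 0110011000110
step 6: 1100110001100
step 7: 1001100011001
count of 1: 6

6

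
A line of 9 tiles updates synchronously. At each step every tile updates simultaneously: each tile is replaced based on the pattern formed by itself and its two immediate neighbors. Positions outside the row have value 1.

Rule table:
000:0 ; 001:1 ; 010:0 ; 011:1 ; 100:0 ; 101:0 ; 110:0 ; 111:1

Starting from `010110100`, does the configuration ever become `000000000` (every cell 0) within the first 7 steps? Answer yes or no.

no

000100001
001000011
010000111
000001111
000011111
000111111
001111111
step 7 is 001111111, still not uniform 0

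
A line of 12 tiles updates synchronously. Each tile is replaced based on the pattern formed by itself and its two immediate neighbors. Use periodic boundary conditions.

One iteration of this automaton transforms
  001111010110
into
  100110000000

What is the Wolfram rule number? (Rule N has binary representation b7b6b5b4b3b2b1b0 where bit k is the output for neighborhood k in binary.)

129

position 3: 111 → 1  (bit 7 = 1)
position 5: 110 → 0  (bit 6 = 0)
position 6: 101 → 0  (bit 5 = 0)
position 11: 100 → 0  (bit 4 = 0)
position 2: 011 → 0  (bit 3 = 0)
position 7: 010 → 0  (bit 2 = 0)
position 1: 001 → 0  (bit 1 = 0)
position 0: 000 → 1  (bit 0 = 1)
bits b7..b0 = 10000001 = 129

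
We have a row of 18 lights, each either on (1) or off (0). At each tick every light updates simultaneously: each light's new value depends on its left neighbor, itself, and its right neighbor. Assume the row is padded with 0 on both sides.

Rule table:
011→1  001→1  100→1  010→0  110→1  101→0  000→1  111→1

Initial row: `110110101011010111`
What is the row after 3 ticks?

110111111111111111

110110000011000111
110111111111111111
110111111111111111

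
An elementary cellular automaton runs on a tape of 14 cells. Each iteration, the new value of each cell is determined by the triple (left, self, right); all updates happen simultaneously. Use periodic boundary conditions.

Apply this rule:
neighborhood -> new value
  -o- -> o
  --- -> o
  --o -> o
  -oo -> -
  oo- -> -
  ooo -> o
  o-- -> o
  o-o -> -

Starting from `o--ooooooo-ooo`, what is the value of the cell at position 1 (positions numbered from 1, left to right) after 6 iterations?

-

-oo-ooooo---oo
-----ooo-ooo--
ooooo-o---o-oo
oooo--ooooo--o
ooo-oo-ooo-oo-
-o------o-----
position 1 holds -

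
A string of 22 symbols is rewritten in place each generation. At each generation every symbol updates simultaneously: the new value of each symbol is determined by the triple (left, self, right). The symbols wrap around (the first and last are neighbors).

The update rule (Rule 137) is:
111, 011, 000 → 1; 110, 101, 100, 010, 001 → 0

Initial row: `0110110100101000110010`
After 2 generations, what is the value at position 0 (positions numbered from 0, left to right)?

0100100000000010100000
0000001111111000001111
position 0 holds 0

0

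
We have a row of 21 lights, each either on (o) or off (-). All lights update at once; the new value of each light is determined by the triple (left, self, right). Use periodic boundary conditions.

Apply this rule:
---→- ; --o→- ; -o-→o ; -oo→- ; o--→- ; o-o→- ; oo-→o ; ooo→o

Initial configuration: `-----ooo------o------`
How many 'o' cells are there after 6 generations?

2

generation 1: ------oo------o------
generation 2: -------o------o------
generation 3: -------o------o------  (fixed point — unchanged through generation 6)
count of o: 2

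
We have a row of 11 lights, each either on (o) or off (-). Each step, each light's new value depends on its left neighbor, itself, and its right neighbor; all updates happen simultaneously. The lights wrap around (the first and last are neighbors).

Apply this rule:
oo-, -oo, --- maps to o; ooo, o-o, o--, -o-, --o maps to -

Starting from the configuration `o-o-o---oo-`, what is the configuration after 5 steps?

------o-oo-
ooooo---oo-
o---o-o-oo-
--o-----oo-
o---ooo-oo-

o---ooo-oo-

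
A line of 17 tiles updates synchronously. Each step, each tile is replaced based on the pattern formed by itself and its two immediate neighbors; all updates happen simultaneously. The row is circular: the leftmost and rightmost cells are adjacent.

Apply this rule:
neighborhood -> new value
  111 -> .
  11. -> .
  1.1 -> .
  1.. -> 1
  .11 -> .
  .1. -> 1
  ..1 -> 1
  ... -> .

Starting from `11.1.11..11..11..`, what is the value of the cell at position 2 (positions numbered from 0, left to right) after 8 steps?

...1...11..11..11
1.111.1..11..11..
1.....111..11..11
.1...1...11..11..
111.111.1..11..1.
........111..111.
.......1...11...1
1.....111.1..1.11
position 2 holds .

.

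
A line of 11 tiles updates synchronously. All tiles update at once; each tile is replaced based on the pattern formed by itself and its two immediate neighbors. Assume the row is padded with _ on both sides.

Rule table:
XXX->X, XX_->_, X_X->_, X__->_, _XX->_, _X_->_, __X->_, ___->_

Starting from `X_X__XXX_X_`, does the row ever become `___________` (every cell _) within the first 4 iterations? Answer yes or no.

yes

iteration 1: ______X____
iteration 2: ___________
all cells are _ at iteration 2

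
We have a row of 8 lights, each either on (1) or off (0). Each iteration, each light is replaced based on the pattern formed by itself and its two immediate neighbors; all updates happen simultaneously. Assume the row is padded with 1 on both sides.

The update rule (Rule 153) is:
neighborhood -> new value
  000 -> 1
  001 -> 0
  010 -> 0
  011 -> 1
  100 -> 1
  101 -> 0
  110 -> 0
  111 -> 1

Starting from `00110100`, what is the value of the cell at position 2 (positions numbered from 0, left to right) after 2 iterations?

0

10100010
00011000
position 2 holds 0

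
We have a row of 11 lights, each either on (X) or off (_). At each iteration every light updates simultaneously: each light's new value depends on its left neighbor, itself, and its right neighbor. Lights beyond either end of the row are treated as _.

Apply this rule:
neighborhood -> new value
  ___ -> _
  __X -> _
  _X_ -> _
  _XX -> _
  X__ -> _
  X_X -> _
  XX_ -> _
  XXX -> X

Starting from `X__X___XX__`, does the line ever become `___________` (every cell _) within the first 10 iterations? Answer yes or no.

iteration 1: ___________
all cells are _ at iteration 1

yes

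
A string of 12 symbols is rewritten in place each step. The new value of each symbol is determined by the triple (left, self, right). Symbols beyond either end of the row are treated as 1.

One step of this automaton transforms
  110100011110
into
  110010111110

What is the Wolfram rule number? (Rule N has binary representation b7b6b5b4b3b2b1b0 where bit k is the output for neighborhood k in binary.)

218

position 0: 111 → 1  (bit 7 = 1)
position 1: 110 → 1  (bit 6 = 1)
position 2: 101 → 0  (bit 5 = 0)
position 4: 100 → 1  (bit 4 = 1)
position 7: 011 → 1  (bit 3 = 1)
position 3: 010 → 0  (bit 2 = 0)
position 6: 001 → 1  (bit 1 = 1)
position 5: 000 → 0  (bit 0 = 0)
bits b7..b0 = 11011010 = 218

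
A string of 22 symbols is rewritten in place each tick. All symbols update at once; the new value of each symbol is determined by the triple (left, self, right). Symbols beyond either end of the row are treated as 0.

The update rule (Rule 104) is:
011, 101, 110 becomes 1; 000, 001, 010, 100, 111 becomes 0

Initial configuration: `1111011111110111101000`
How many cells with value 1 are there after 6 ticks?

2

tick 1: 1001110000011100110000
tick 2: 0001010000010100110000
tick 3: 0000100000001000110000
tick 4: 0000000000000000110000
tick 5: 0000000000000000110000  (fixed point — unchanged through tick 6)
count of 1: 2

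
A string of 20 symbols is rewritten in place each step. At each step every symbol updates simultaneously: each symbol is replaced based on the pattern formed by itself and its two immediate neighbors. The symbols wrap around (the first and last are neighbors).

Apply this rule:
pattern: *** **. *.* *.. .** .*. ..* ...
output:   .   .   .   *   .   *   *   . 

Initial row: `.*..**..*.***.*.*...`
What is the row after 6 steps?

......***.***.......

****..***.....*.**..
....**...*...**...**
*..*..*.***.*..*.*..
*******.....****.***
.......*...*........
......***.***.......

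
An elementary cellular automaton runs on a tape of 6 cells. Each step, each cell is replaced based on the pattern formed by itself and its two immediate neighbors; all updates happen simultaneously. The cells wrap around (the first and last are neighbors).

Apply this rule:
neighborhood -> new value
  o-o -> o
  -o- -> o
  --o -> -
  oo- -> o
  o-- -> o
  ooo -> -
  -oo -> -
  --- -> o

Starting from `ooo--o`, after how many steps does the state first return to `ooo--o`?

6

step 1: --oo--
step 2: o--ooo
step 3: oo----
step 4: -oooo-
step 5: ----oo
step 6: ooo--o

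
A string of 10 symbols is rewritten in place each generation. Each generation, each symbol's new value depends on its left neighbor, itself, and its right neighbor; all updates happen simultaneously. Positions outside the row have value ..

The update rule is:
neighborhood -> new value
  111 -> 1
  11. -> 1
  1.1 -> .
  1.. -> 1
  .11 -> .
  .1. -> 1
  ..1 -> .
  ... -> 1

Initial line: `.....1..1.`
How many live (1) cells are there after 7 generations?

5

1111.11.11
.111..1..1
..111.11.1
1..11..1.1
11..11.1.1
.11..1.1.1
..11.1.1.1
count of 1: 5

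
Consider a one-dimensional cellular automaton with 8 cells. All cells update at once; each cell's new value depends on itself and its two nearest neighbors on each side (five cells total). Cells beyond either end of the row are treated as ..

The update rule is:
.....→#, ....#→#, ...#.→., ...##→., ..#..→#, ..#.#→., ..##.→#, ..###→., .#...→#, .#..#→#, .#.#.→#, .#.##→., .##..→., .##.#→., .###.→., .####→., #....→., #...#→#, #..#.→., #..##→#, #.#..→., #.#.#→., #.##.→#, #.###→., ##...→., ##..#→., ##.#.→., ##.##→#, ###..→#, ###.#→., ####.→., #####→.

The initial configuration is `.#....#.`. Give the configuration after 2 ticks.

.#....#.

tick 1: .##.#.##
tick 2: .#....#.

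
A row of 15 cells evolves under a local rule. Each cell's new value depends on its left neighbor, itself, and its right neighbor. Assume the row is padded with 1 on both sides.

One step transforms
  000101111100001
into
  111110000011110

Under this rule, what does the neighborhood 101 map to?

At position 4 the neighborhood is 101; the next row has 1 there.

1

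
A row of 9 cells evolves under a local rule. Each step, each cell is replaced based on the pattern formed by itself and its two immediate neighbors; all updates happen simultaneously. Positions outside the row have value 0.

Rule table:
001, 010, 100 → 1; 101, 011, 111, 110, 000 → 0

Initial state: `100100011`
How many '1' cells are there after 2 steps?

2

step 1: 111110100
step 2: 000000110
count of 1: 2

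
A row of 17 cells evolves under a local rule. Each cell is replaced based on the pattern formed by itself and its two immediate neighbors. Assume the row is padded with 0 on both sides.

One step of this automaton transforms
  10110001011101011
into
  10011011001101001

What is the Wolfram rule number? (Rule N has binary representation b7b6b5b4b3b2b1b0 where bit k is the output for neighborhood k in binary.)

214

position 10: 111 → 1  (bit 7 = 1)
position 3: 110 → 1  (bit 6 = 1)
position 1: 101 → 0  (bit 5 = 0)
position 4: 100 → 1  (bit 4 = 1)
position 2: 011 → 0  (bit 3 = 0)
position 0: 010 → 1  (bit 2 = 1)
position 6: 001 → 1  (bit 1 = 1)
position 5: 000 → 0  (bit 0 = 0)
bits b7..b0 = 11010110 = 214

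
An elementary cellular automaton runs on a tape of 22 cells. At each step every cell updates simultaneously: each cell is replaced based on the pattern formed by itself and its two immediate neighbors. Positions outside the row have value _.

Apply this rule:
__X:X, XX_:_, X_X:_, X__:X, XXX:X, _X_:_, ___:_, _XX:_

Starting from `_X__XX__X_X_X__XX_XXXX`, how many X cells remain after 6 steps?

6

X_XX__XX_____XX____XX_
____XX__X___X__X__X__X
___X__XX_X_X_XX_XX_XX_
__X_XX_______________X
_X____X_____________X_
X_X__X_X___________X_X
count of X: 6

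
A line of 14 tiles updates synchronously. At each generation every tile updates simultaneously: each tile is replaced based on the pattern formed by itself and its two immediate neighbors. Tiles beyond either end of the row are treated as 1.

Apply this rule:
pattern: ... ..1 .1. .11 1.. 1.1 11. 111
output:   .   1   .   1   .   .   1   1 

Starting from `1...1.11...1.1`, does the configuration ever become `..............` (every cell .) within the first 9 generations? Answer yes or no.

1..1..11..1..1
1.1..111.1..11
1...1111...111
1..11111..1111
1.111111.11111
1.111111.11111  (fixed point — unchanged through generation 9)
generation 9 is 1.111111.11111, still not uniform .

no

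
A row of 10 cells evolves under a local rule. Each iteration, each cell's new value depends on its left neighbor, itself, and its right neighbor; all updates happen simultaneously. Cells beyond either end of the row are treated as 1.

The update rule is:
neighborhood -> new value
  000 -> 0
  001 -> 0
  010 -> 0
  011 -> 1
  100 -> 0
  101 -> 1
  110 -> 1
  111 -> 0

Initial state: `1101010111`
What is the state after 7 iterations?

0000010000

0110101100
1111011100
0001110100
0001011000
0000111000
0000101000
0000010000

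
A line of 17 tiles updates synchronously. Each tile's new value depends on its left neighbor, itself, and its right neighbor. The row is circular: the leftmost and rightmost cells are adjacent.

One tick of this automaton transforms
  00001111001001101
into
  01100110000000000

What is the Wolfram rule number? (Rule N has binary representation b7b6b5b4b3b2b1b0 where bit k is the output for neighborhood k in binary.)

129

position 5: 111 → 1  (bit 7 = 1)
position 7: 110 → 0  (bit 6 = 0)
position 15: 101 → 0  (bit 5 = 0)
position 0: 100 → 0  (bit 4 = 0)
position 4: 011 → 0  (bit 3 = 0)
position 10: 010 → 0  (bit 2 = 0)
position 3: 001 → 0  (bit 1 = 0)
position 1: 000 → 1  (bit 0 = 1)
bits b7..b0 = 10000001 = 129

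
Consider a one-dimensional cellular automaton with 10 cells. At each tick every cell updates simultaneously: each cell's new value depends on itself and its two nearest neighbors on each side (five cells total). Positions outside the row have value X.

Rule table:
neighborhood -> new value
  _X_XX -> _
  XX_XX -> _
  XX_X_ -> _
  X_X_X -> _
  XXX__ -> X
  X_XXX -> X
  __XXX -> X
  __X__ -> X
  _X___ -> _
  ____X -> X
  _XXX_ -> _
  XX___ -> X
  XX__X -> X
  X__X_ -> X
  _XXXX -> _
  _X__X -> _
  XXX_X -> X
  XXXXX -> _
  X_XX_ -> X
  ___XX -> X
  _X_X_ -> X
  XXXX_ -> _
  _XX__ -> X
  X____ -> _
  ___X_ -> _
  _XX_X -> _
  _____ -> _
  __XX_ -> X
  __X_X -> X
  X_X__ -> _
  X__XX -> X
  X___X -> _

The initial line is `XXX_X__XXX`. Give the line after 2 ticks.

XXX__XXXXX

__X___XX__
XXX__XXXXX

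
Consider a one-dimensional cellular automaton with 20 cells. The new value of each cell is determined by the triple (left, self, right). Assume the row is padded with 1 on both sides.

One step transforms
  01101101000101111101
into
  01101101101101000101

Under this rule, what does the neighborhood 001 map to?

At position 10 the neighborhood is 001; the next row has 1 there.

1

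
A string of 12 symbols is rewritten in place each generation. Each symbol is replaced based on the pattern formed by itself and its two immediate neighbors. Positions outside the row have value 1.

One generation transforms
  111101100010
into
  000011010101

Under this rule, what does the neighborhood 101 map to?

At position 4 the neighborhood is 101; the next row has 1 there.

1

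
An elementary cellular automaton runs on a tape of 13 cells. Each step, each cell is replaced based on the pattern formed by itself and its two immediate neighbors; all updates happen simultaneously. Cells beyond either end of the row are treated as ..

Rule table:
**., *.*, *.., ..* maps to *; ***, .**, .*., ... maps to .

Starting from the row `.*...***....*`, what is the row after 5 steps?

*.*.*.*..**.*

step 1: *.*.*..**..*.
step 2: .*.*.**.***.*
step 3: *.*.*.**..**.
step 4: .*.*.*.***.**
step 5: *.*.*.*..**.*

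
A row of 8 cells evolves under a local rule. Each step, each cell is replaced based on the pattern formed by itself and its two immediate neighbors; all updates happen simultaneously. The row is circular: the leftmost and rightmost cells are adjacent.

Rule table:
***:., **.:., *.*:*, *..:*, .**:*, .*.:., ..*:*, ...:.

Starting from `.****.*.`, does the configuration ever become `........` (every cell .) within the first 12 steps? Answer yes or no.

no

**...*.*
..*.*.**
**.*.**.
*.*.**.*
.*.**.**
*.**.**.
.**.**.*
**.**.*.
*.**.*.*
.**.*.**
**.*.**.  (repeats step 3; period 8)
step 12: *.*.**.*
step 12 is *.*.**.*, still not uniform .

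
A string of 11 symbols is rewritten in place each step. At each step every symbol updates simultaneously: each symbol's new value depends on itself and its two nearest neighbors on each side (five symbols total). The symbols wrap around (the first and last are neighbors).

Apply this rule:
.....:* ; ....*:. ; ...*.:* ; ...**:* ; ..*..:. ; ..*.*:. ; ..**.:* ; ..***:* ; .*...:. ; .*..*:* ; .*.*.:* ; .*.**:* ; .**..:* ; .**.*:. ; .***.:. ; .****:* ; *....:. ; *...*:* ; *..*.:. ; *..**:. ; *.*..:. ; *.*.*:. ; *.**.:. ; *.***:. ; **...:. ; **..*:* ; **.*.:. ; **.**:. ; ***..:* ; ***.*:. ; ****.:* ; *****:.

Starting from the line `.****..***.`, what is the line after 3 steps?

.*.*..**...

.*****.*.**
..*.*...*..
.*.*..**...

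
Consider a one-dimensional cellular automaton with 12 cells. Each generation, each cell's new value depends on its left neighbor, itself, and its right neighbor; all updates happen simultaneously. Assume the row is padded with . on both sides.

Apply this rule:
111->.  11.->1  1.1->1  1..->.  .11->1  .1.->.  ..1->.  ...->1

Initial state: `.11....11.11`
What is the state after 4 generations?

.11.11.11111
.1111111...1
.1.....1.1..
...111..1..1

...111..1..1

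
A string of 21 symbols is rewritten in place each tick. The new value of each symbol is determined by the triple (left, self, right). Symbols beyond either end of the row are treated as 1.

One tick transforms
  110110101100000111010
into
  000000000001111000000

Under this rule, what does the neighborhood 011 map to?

At position 3 the neighborhood is 011; the next row has 0 there.

0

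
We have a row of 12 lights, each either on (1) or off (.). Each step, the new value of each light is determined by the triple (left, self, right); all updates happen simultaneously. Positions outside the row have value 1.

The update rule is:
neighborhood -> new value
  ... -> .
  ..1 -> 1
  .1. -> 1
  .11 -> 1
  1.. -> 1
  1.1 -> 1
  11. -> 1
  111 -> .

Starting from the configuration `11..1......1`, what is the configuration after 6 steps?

1..1111...11

.11111....11
11...11..11.
.11.11111111
11111.......
....11.....1
1..1111...11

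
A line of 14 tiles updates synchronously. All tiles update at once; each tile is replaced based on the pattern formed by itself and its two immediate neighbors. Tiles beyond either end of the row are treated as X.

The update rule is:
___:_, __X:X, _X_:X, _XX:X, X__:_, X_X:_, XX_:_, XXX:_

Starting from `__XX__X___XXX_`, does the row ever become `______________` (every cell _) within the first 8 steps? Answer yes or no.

no

step 1: _XX__XX__XX___
step 2: _X__XX__XX___X
step 3: _X_XX__XX___XX
step 4: _X_X__XX___XX_
step 5: _X_X_XX___XX__
step 6: _X_X_X___XX__X
step 7: _X_X_X__XX__XX
step 8: _X_X_X_XX__XX_
step 8 is _X_X_X_XX__XX_, still not uniform _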